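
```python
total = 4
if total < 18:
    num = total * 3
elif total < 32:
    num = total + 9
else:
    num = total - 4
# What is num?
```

Answer: 12

Derivation:
Trace (tracking num):
total = 4  # -> total = 4
if total < 18:  # condition is True
    num = total * 3  # -> num = 12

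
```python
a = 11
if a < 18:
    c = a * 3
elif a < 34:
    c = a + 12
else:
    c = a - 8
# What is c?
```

Trace (tracking c):
a = 11  # -> a = 11
if a < 18:  # condition is True
    c = a * 3  # -> c = 33

Answer: 33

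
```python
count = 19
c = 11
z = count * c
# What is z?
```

Answer: 209

Derivation:
Trace (tracking z):
count = 19  # -> count = 19
c = 11  # -> c = 11
z = count * c  # -> z = 209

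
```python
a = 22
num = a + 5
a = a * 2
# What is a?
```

Answer: 44

Derivation:
Trace (tracking a):
a = 22  # -> a = 22
num = a + 5  # -> num = 27
a = a * 2  # -> a = 44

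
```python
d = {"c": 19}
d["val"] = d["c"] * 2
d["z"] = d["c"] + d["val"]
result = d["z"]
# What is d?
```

Answer: {'c': 19, 'val': 38, 'z': 57}

Derivation:
Trace (tracking d):
d = {'c': 19}  # -> d = {'c': 19}
d['val'] = d['c'] * 2  # -> d = {'c': 19, 'val': 38}
d['z'] = d['c'] + d['val']  # -> d = {'c': 19, 'val': 38, 'z': 57}
result = d['z']  # -> result = 57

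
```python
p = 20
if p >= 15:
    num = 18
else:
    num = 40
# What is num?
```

Answer: 18

Derivation:
Trace (tracking num):
p = 20  # -> p = 20
if p >= 15:  # condition is True
    num = 18  # -> num = 18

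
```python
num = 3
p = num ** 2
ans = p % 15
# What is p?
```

Answer: 9

Derivation:
Trace (tracking p):
num = 3  # -> num = 3
p = num ** 2  # -> p = 9
ans = p % 15  # -> ans = 9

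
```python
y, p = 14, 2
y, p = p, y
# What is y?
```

Trace (tracking y):
y, p = (14, 2)  # -> y = 14, p = 2
y, p = (p, y)  # -> y = 2, p = 14

Answer: 2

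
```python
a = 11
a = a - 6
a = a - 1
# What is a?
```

Trace (tracking a):
a = 11  # -> a = 11
a = a - 6  # -> a = 5
a = a - 1  # -> a = 4

Answer: 4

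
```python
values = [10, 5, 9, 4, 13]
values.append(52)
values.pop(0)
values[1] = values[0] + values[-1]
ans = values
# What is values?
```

Trace (tracking values):
values = [10, 5, 9, 4, 13]  # -> values = [10, 5, 9, 4, 13]
values.append(52)  # -> values = [10, 5, 9, 4, 13, 52]
values.pop(0)  # -> values = [5, 9, 4, 13, 52]
values[1] = values[0] + values[-1]  # -> values = [5, 57, 4, 13, 52]
ans = values  # -> ans = [5, 57, 4, 13, 52]

Answer: [5, 57, 4, 13, 52]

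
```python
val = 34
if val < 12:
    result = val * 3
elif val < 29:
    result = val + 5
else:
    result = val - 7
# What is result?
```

Trace (tracking result):
val = 34  # -> val = 34
if val < 12:  # condition is False
elif val < 29:  # condition is False
else:
    result = val - 7  # -> result = 27

Answer: 27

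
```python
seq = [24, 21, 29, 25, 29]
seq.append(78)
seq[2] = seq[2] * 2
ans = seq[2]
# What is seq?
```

Answer: [24, 21, 58, 25, 29, 78]

Derivation:
Trace (tracking seq):
seq = [24, 21, 29, 25, 29]  # -> seq = [24, 21, 29, 25, 29]
seq.append(78)  # -> seq = [24, 21, 29, 25, 29, 78]
seq[2] = seq[2] * 2  # -> seq = [24, 21, 58, 25, 29, 78]
ans = seq[2]  # -> ans = 58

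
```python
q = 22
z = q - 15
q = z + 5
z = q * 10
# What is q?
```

Trace (tracking q):
q = 22  # -> q = 22
z = q - 15  # -> z = 7
q = z + 5  # -> q = 12
z = q * 10  # -> z = 120

Answer: 12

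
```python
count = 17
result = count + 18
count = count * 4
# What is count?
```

Trace (tracking count):
count = 17  # -> count = 17
result = count + 18  # -> result = 35
count = count * 4  # -> count = 68

Answer: 68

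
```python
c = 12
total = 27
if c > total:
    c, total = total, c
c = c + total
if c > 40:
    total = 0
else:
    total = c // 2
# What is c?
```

Answer: 39

Derivation:
Trace (tracking c):
c = 12  # -> c = 12
total = 27  # -> total = 27
if c > total:  # condition is False
c = c + total  # -> c = 39
if c > 40:  # condition is False
else:
    total = c // 2  # -> total = 19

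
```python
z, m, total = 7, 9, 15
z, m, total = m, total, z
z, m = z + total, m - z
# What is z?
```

Answer: 16

Derivation:
Trace (tracking z):
z, m, total = (7, 9, 15)  # -> z = 7, m = 9, total = 15
z, m, total = (m, total, z)  # -> z = 9, m = 15, total = 7
z, m = (z + total, m - z)  # -> z = 16, m = 6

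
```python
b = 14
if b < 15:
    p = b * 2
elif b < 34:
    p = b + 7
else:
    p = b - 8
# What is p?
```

Answer: 28

Derivation:
Trace (tracking p):
b = 14  # -> b = 14
if b < 15:  # condition is True
    p = b * 2  # -> p = 28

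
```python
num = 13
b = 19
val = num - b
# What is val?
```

Trace (tracking val):
num = 13  # -> num = 13
b = 19  # -> b = 19
val = num - b  # -> val = -6

Answer: -6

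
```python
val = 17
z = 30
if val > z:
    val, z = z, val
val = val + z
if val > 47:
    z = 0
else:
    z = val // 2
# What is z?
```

Answer: 23

Derivation:
Trace (tracking z):
val = 17  # -> val = 17
z = 30  # -> z = 30
if val > z:  # condition is False
val = val + z  # -> val = 47
if val > 47:  # condition is False
else:
    z = val // 2  # -> z = 23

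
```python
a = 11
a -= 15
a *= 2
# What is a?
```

Trace (tracking a):
a = 11  # -> a = 11
a -= 15  # -> a = -4
a *= 2  # -> a = -8

Answer: -8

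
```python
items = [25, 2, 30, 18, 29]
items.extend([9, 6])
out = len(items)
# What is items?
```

Answer: [25, 2, 30, 18, 29, 9, 6]

Derivation:
Trace (tracking items):
items = [25, 2, 30, 18, 29]  # -> items = [25, 2, 30, 18, 29]
items.extend([9, 6])  # -> items = [25, 2, 30, 18, 29, 9, 6]
out = len(items)  # -> out = 7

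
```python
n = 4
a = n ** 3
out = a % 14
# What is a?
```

Trace (tracking a):
n = 4  # -> n = 4
a = n ** 3  # -> a = 64
out = a % 14  # -> out = 8

Answer: 64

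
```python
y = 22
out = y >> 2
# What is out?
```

Answer: 5

Derivation:
Trace (tracking out):
y = 22  # -> y = 22
out = y >> 2  # -> out = 5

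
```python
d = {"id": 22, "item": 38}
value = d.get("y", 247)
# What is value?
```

Answer: 247

Derivation:
Trace (tracking value):
d = {'id': 22, 'item': 38}  # -> d = {'id': 22, 'item': 38}
value = d.get('y', 247)  # -> value = 247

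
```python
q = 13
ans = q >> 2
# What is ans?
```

Answer: 3

Derivation:
Trace (tracking ans):
q = 13  # -> q = 13
ans = q >> 2  # -> ans = 3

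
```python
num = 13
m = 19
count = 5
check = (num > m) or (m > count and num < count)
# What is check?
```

Answer: False

Derivation:
Trace (tracking check):
num = 13  # -> num = 13
m = 19  # -> m = 19
count = 5  # -> count = 5
check = num > m or (m > count and num < count)  # -> check = False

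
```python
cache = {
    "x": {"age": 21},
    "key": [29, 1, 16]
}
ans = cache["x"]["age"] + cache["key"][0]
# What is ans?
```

Trace (tracking ans):
cache = {'x': {'age': 21}, 'key': [29, 1, 16]}  # -> cache = {'x': {'age': 21}, 'key': [29, 1, 16]}
ans = cache['x']['age'] + cache['key'][0]  # -> ans = 50

Answer: 50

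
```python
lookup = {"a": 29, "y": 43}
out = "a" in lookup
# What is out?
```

Trace (tracking out):
lookup = {'a': 29, 'y': 43}  # -> lookup = {'a': 29, 'y': 43}
out = 'a' in lookup  # -> out = True

Answer: True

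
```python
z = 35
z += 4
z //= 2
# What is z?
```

Trace (tracking z):
z = 35  # -> z = 35
z += 4  # -> z = 39
z //= 2  # -> z = 19

Answer: 19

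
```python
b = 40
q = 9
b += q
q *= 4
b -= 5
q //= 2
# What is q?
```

Answer: 18

Derivation:
Trace (tracking q):
b = 40  # -> b = 40
q = 9  # -> q = 9
b += q  # -> b = 49
q *= 4  # -> q = 36
b -= 5  # -> b = 44
q //= 2  # -> q = 18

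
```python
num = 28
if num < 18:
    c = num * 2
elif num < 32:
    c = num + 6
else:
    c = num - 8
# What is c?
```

Trace (tracking c):
num = 28  # -> num = 28
if num < 18:  # condition is False
elif num < 32:  # condition is True
    c = num + 6  # -> c = 34

Answer: 34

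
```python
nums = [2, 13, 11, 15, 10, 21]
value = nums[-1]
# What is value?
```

Trace (tracking value):
nums = [2, 13, 11, 15, 10, 21]  # -> nums = [2, 13, 11, 15, 10, 21]
value = nums[-1]  # -> value = 21

Answer: 21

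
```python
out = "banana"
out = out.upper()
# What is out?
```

Trace (tracking out):
out = 'banana'  # -> out = 'banana'
out = out.upper()  # -> out = 'BANANA'

Answer: 'BANANA'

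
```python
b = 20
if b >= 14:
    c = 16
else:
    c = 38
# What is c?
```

Answer: 16

Derivation:
Trace (tracking c):
b = 20  # -> b = 20
if b >= 14:  # condition is True
    c = 16  # -> c = 16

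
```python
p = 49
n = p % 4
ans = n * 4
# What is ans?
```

Trace (tracking ans):
p = 49  # -> p = 49
n = p % 4  # -> n = 1
ans = n * 4  # -> ans = 4

Answer: 4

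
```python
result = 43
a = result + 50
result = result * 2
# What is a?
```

Answer: 93

Derivation:
Trace (tracking a):
result = 43  # -> result = 43
a = result + 50  # -> a = 93
result = result * 2  # -> result = 86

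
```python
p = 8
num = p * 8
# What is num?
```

Trace (tracking num):
p = 8  # -> p = 8
num = p * 8  # -> num = 64

Answer: 64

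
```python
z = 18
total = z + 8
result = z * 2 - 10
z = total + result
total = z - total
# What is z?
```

Answer: 52

Derivation:
Trace (tracking z):
z = 18  # -> z = 18
total = z + 8  # -> total = 26
result = z * 2 - 10  # -> result = 26
z = total + result  # -> z = 52
total = z - total  # -> total = 26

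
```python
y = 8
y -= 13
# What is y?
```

Trace (tracking y):
y = 8  # -> y = 8
y -= 13  # -> y = -5

Answer: -5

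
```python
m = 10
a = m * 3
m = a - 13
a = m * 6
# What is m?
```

Answer: 17

Derivation:
Trace (tracking m):
m = 10  # -> m = 10
a = m * 3  # -> a = 30
m = a - 13  # -> m = 17
a = m * 6  # -> a = 102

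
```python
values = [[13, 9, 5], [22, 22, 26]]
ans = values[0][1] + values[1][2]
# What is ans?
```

Answer: 35

Derivation:
Trace (tracking ans):
values = [[13, 9, 5], [22, 22, 26]]  # -> values = [[13, 9, 5], [22, 22, 26]]
ans = values[0][1] + values[1][2]  # -> ans = 35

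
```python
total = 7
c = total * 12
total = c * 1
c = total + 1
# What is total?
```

Trace (tracking total):
total = 7  # -> total = 7
c = total * 12  # -> c = 84
total = c * 1  # -> total = 84
c = total + 1  # -> c = 85

Answer: 84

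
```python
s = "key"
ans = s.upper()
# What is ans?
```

Answer: 'KEY'

Derivation:
Trace (tracking ans):
s = 'key'  # -> s = 'key'
ans = s.upper()  # -> ans = 'KEY'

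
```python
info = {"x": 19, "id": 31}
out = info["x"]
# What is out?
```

Answer: 19

Derivation:
Trace (tracking out):
info = {'x': 19, 'id': 31}  # -> info = {'x': 19, 'id': 31}
out = info['x']  # -> out = 19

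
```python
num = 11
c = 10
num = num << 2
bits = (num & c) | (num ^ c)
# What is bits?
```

Answer: 46

Derivation:
Trace (tracking bits):
num = 11  # -> num = 11
c = 10  # -> c = 10
num = num << 2  # -> num = 44
bits = num & c | num ^ c  # -> bits = 46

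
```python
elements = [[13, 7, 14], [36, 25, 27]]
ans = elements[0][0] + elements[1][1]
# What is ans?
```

Answer: 38

Derivation:
Trace (tracking ans):
elements = [[13, 7, 14], [36, 25, 27]]  # -> elements = [[13, 7, 14], [36, 25, 27]]
ans = elements[0][0] + elements[1][1]  # -> ans = 38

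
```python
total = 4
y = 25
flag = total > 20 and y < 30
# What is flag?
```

Trace (tracking flag):
total = 4  # -> total = 4
y = 25  # -> y = 25
flag = total > 20 and y < 30  # -> flag = False

Answer: False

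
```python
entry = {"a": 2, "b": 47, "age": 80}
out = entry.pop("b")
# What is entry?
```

Answer: {'a': 2, 'age': 80}

Derivation:
Trace (tracking entry):
entry = {'a': 2, 'b': 47, 'age': 80}  # -> entry = {'a': 2, 'b': 47, 'age': 80}
out = entry.pop('b')  # -> out = 47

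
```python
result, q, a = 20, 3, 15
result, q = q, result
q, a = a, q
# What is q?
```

Trace (tracking q):
result, q, a = (20, 3, 15)  # -> result = 20, q = 3, a = 15
result, q = (q, result)  # -> result = 3, q = 20
q, a = (a, q)  # -> q = 15, a = 20

Answer: 15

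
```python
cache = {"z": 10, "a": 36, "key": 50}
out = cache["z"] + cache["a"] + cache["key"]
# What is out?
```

Answer: 96

Derivation:
Trace (tracking out):
cache = {'z': 10, 'a': 36, 'key': 50}  # -> cache = {'z': 10, 'a': 36, 'key': 50}
out = cache['z'] + cache['a'] + cache['key']  # -> out = 96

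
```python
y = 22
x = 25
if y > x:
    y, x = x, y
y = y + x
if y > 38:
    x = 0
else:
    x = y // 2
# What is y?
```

Trace (tracking y):
y = 22  # -> y = 22
x = 25  # -> x = 25
if y > x:  # condition is False
y = y + x  # -> y = 47
if y > 38:  # condition is True
    x = 0  # -> x = 0

Answer: 47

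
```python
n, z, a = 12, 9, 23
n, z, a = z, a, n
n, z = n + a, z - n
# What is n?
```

Trace (tracking n):
n, z, a = (12, 9, 23)  # -> n = 12, z = 9, a = 23
n, z, a = (z, a, n)  # -> n = 9, z = 23, a = 12
n, z = (n + a, z - n)  # -> n = 21, z = 14

Answer: 21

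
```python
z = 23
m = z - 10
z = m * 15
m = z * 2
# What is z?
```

Answer: 195

Derivation:
Trace (tracking z):
z = 23  # -> z = 23
m = z - 10  # -> m = 13
z = m * 15  # -> z = 195
m = z * 2  # -> m = 390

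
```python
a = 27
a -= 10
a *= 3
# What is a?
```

Answer: 51

Derivation:
Trace (tracking a):
a = 27  # -> a = 27
a -= 10  # -> a = 17
a *= 3  # -> a = 51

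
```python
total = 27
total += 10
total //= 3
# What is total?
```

Answer: 12

Derivation:
Trace (tracking total):
total = 27  # -> total = 27
total += 10  # -> total = 37
total //= 3  # -> total = 12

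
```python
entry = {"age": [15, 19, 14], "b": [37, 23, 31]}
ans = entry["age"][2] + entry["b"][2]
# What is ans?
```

Answer: 45

Derivation:
Trace (tracking ans):
entry = {'age': [15, 19, 14], 'b': [37, 23, 31]}  # -> entry = {'age': [15, 19, 14], 'b': [37, 23, 31]}
ans = entry['age'][2] + entry['b'][2]  # -> ans = 45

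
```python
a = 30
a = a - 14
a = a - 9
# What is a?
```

Answer: 7

Derivation:
Trace (tracking a):
a = 30  # -> a = 30
a = a - 14  # -> a = 16
a = a - 9  # -> a = 7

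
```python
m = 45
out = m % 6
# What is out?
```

Trace (tracking out):
m = 45  # -> m = 45
out = m % 6  # -> out = 3

Answer: 3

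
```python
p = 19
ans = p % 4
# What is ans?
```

Answer: 3

Derivation:
Trace (tracking ans):
p = 19  # -> p = 19
ans = p % 4  # -> ans = 3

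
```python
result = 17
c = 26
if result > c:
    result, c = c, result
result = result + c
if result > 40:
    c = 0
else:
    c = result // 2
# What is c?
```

Trace (tracking c):
result = 17  # -> result = 17
c = 26  # -> c = 26
if result > c:  # condition is False
result = result + c  # -> result = 43
if result > 40:  # condition is True
    c = 0  # -> c = 0

Answer: 0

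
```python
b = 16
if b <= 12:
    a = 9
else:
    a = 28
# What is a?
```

Trace (tracking a):
b = 16  # -> b = 16
if b <= 12:  # condition is False
else:
    a = 28  # -> a = 28

Answer: 28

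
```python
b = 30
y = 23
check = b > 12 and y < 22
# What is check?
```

Answer: False

Derivation:
Trace (tracking check):
b = 30  # -> b = 30
y = 23  # -> y = 23
check = b > 12 and y < 22  # -> check = False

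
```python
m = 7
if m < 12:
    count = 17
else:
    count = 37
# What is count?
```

Trace (tracking count):
m = 7  # -> m = 7
if m < 12:  # condition is True
    count = 17  # -> count = 17

Answer: 17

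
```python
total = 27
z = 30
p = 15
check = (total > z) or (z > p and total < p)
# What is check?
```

Trace (tracking check):
total = 27  # -> total = 27
z = 30  # -> z = 30
p = 15  # -> p = 15
check = total > z or (z > p and total < p)  # -> check = False

Answer: False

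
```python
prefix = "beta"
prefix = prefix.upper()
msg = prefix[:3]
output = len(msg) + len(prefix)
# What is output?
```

Answer: 7

Derivation:
Trace (tracking output):
prefix = 'beta'  # -> prefix = 'beta'
prefix = prefix.upper()  # -> prefix = 'BETA'
msg = prefix[:3]  # -> msg = 'BET'
output = len(msg) + len(prefix)  # -> output = 7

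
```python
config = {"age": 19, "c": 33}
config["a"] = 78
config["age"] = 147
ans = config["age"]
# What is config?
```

Trace (tracking config):
config = {'age': 19, 'c': 33}  # -> config = {'age': 19, 'c': 33}
config['a'] = 78  # -> config = {'age': 19, 'c': 33, 'a': 78}
config['age'] = 147  # -> config = {'age': 147, 'c': 33, 'a': 78}
ans = config['age']  # -> ans = 147

Answer: {'age': 147, 'c': 33, 'a': 78}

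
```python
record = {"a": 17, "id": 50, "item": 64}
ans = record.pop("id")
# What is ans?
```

Trace (tracking ans):
record = {'a': 17, 'id': 50, 'item': 64}  # -> record = {'a': 17, 'id': 50, 'item': 64}
ans = record.pop('id')  # -> ans = 50

Answer: 50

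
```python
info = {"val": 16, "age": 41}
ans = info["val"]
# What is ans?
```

Answer: 16

Derivation:
Trace (tracking ans):
info = {'val': 16, 'age': 41}  # -> info = {'val': 16, 'age': 41}
ans = info['val']  # -> ans = 16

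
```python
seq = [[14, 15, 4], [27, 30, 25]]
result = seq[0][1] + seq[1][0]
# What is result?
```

Answer: 42

Derivation:
Trace (tracking result):
seq = [[14, 15, 4], [27, 30, 25]]  # -> seq = [[14, 15, 4], [27, 30, 25]]
result = seq[0][1] + seq[1][0]  # -> result = 42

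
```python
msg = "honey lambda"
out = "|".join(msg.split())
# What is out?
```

Trace (tracking out):
msg = 'honey lambda'  # -> msg = 'honey lambda'
out = '|'.join(msg.split())  # -> out = 'honey|lambda'

Answer: 'honey|lambda'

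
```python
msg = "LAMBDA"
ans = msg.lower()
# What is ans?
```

Trace (tracking ans):
msg = 'LAMBDA'  # -> msg = 'LAMBDA'
ans = msg.lower()  # -> ans = 'lambda'

Answer: 'lambda'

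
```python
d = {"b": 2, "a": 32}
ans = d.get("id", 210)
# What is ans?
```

Answer: 210

Derivation:
Trace (tracking ans):
d = {'b': 2, 'a': 32}  # -> d = {'b': 2, 'a': 32}
ans = d.get('id', 210)  # -> ans = 210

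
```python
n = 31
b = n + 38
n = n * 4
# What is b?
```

Answer: 69

Derivation:
Trace (tracking b):
n = 31  # -> n = 31
b = n + 38  # -> b = 69
n = n * 4  # -> n = 124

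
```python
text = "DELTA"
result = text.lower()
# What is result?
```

Answer: 'delta'

Derivation:
Trace (tracking result):
text = 'DELTA'  # -> text = 'DELTA'
result = text.lower()  # -> result = 'delta'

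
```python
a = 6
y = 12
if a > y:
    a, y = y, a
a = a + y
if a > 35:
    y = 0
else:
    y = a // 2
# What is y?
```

Trace (tracking y):
a = 6  # -> a = 6
y = 12  # -> y = 12
if a > y:  # condition is False
a = a + y  # -> a = 18
if a > 35:  # condition is False
else:
    y = a // 2  # -> y = 9

Answer: 9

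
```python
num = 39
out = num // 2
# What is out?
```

Answer: 19

Derivation:
Trace (tracking out):
num = 39  # -> num = 39
out = num // 2  # -> out = 19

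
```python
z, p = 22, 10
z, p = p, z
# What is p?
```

Answer: 22

Derivation:
Trace (tracking p):
z, p = (22, 10)  # -> z = 22, p = 10
z, p = (p, z)  # -> z = 10, p = 22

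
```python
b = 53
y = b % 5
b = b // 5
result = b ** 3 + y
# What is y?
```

Answer: 3

Derivation:
Trace (tracking y):
b = 53  # -> b = 53
y = b % 5  # -> y = 3
b = b // 5  # -> b = 10
result = b ** 3 + y  # -> result = 1003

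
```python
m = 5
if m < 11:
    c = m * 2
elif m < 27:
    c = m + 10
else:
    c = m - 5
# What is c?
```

Trace (tracking c):
m = 5  # -> m = 5
if m < 11:  # condition is True
    c = m * 2  # -> c = 10

Answer: 10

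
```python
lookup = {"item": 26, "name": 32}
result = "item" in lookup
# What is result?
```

Answer: True

Derivation:
Trace (tracking result):
lookup = {'item': 26, 'name': 32}  # -> lookup = {'item': 26, 'name': 32}
result = 'item' in lookup  # -> result = True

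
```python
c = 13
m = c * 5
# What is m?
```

Trace (tracking m):
c = 13  # -> c = 13
m = c * 5  # -> m = 65

Answer: 65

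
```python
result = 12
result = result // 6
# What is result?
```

Trace (tracking result):
result = 12  # -> result = 12
result = result // 6  # -> result = 2

Answer: 2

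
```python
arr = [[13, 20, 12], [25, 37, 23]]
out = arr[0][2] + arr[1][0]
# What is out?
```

Trace (tracking out):
arr = [[13, 20, 12], [25, 37, 23]]  # -> arr = [[13, 20, 12], [25, 37, 23]]
out = arr[0][2] + arr[1][0]  # -> out = 37

Answer: 37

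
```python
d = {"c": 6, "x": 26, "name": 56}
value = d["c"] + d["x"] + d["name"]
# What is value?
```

Answer: 88

Derivation:
Trace (tracking value):
d = {'c': 6, 'x': 26, 'name': 56}  # -> d = {'c': 6, 'x': 26, 'name': 56}
value = d['c'] + d['x'] + d['name']  # -> value = 88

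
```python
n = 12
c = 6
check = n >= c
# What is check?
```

Trace (tracking check):
n = 12  # -> n = 12
c = 6  # -> c = 6
check = n >= c  # -> check = True

Answer: True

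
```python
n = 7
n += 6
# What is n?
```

Answer: 13

Derivation:
Trace (tracking n):
n = 7  # -> n = 7
n += 6  # -> n = 13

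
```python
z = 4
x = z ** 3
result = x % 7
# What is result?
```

Answer: 1

Derivation:
Trace (tracking result):
z = 4  # -> z = 4
x = z ** 3  # -> x = 64
result = x % 7  # -> result = 1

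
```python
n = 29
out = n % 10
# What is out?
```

Answer: 9

Derivation:
Trace (tracking out):
n = 29  # -> n = 29
out = n % 10  # -> out = 9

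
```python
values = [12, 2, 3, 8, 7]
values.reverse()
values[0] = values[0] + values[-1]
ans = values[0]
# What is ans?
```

Answer: 19

Derivation:
Trace (tracking ans):
values = [12, 2, 3, 8, 7]  # -> values = [12, 2, 3, 8, 7]
values.reverse()  # -> values = [7, 8, 3, 2, 12]
values[0] = values[0] + values[-1]  # -> values = [19, 8, 3, 2, 12]
ans = values[0]  # -> ans = 19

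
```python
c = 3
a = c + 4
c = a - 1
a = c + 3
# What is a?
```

Trace (tracking a):
c = 3  # -> c = 3
a = c + 4  # -> a = 7
c = a - 1  # -> c = 6
a = c + 3  # -> a = 9

Answer: 9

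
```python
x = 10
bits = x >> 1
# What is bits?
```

Trace (tracking bits):
x = 10  # -> x = 10
bits = x >> 1  # -> bits = 5

Answer: 5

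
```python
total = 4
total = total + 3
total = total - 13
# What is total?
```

Answer: -6

Derivation:
Trace (tracking total):
total = 4  # -> total = 4
total = total + 3  # -> total = 7
total = total - 13  # -> total = -6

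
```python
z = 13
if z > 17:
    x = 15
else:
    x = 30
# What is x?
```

Answer: 30

Derivation:
Trace (tracking x):
z = 13  # -> z = 13
if z > 17:  # condition is False
else:
    x = 30  # -> x = 30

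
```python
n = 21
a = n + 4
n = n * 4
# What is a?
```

Answer: 25

Derivation:
Trace (tracking a):
n = 21  # -> n = 21
a = n + 4  # -> a = 25
n = n * 4  # -> n = 84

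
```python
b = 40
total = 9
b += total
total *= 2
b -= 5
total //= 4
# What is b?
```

Trace (tracking b):
b = 40  # -> b = 40
total = 9  # -> total = 9
b += total  # -> b = 49
total *= 2  # -> total = 18
b -= 5  # -> b = 44
total //= 4  # -> total = 4

Answer: 44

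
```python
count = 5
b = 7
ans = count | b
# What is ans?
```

Trace (tracking ans):
count = 5  # -> count = 5
b = 7  # -> b = 7
ans = count | b  # -> ans = 7

Answer: 7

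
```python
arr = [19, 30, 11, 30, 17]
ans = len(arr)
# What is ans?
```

Answer: 5

Derivation:
Trace (tracking ans):
arr = [19, 30, 11, 30, 17]  # -> arr = [19, 30, 11, 30, 17]
ans = len(arr)  # -> ans = 5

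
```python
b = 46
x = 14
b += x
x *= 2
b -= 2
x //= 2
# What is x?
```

Trace (tracking x):
b = 46  # -> b = 46
x = 14  # -> x = 14
b += x  # -> b = 60
x *= 2  # -> x = 28
b -= 2  # -> b = 58
x //= 2  # -> x = 14

Answer: 14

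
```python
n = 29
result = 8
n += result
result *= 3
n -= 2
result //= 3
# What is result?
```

Trace (tracking result):
n = 29  # -> n = 29
result = 8  # -> result = 8
n += result  # -> n = 37
result *= 3  # -> result = 24
n -= 2  # -> n = 35
result //= 3  # -> result = 8

Answer: 8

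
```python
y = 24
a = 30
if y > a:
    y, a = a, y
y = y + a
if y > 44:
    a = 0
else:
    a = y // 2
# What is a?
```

Answer: 0

Derivation:
Trace (tracking a):
y = 24  # -> y = 24
a = 30  # -> a = 30
if y > a:  # condition is False
y = y + a  # -> y = 54
if y > 44:  # condition is True
    a = 0  # -> a = 0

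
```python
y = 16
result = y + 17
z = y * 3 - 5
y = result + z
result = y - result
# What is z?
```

Answer: 43

Derivation:
Trace (tracking z):
y = 16  # -> y = 16
result = y + 17  # -> result = 33
z = y * 3 - 5  # -> z = 43
y = result + z  # -> y = 76
result = y - result  # -> result = 43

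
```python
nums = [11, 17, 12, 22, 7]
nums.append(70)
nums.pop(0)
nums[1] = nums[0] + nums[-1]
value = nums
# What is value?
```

Trace (tracking value):
nums = [11, 17, 12, 22, 7]  # -> nums = [11, 17, 12, 22, 7]
nums.append(70)  # -> nums = [11, 17, 12, 22, 7, 70]
nums.pop(0)  # -> nums = [17, 12, 22, 7, 70]
nums[1] = nums[0] + nums[-1]  # -> nums = [17, 87, 22, 7, 70]
value = nums  # -> value = [17, 87, 22, 7, 70]

Answer: [17, 87, 22, 7, 70]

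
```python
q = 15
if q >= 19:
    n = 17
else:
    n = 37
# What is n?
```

Trace (tracking n):
q = 15  # -> q = 15
if q >= 19:  # condition is False
else:
    n = 37  # -> n = 37

Answer: 37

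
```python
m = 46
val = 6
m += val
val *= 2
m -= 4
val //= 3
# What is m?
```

Trace (tracking m):
m = 46  # -> m = 46
val = 6  # -> val = 6
m += val  # -> m = 52
val *= 2  # -> val = 12
m -= 4  # -> m = 48
val //= 3  # -> val = 4

Answer: 48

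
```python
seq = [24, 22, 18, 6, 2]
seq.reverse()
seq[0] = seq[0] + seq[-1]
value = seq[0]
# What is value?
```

Answer: 26

Derivation:
Trace (tracking value):
seq = [24, 22, 18, 6, 2]  # -> seq = [24, 22, 18, 6, 2]
seq.reverse()  # -> seq = [2, 6, 18, 22, 24]
seq[0] = seq[0] + seq[-1]  # -> seq = [26, 6, 18, 22, 24]
value = seq[0]  # -> value = 26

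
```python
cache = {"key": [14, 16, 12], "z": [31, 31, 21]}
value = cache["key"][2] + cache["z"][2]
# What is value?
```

Answer: 33

Derivation:
Trace (tracking value):
cache = {'key': [14, 16, 12], 'z': [31, 31, 21]}  # -> cache = {'key': [14, 16, 12], 'z': [31, 31, 21]}
value = cache['key'][2] + cache['z'][2]  # -> value = 33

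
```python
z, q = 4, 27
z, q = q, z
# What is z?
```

Trace (tracking z):
z, q = (4, 27)  # -> z = 4, q = 27
z, q = (q, z)  # -> z = 27, q = 4

Answer: 27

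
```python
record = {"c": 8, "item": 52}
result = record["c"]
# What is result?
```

Answer: 8

Derivation:
Trace (tracking result):
record = {'c': 8, 'item': 52}  # -> record = {'c': 8, 'item': 52}
result = record['c']  # -> result = 8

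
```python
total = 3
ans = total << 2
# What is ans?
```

Trace (tracking ans):
total = 3  # -> total = 3
ans = total << 2  # -> ans = 12

Answer: 12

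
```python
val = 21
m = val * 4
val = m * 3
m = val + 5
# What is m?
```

Answer: 257

Derivation:
Trace (tracking m):
val = 21  # -> val = 21
m = val * 4  # -> m = 84
val = m * 3  # -> val = 252
m = val + 5  # -> m = 257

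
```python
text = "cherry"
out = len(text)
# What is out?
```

Answer: 6

Derivation:
Trace (tracking out):
text = 'cherry'  # -> text = 'cherry'
out = len(text)  # -> out = 6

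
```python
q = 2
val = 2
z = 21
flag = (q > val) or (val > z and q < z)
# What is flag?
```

Answer: False

Derivation:
Trace (tracking flag):
q = 2  # -> q = 2
val = 2  # -> val = 2
z = 21  # -> z = 21
flag = q > val or (val > z and q < z)  # -> flag = False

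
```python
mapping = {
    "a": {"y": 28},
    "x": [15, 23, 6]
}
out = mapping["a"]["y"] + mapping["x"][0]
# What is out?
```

Answer: 43

Derivation:
Trace (tracking out):
mapping = {'a': {'y': 28}, 'x': [15, 23, 6]}  # -> mapping = {'a': {'y': 28}, 'x': [15, 23, 6]}
out = mapping['a']['y'] + mapping['x'][0]  # -> out = 43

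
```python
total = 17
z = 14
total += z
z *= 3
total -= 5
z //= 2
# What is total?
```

Trace (tracking total):
total = 17  # -> total = 17
z = 14  # -> z = 14
total += z  # -> total = 31
z *= 3  # -> z = 42
total -= 5  # -> total = 26
z //= 2  # -> z = 21

Answer: 26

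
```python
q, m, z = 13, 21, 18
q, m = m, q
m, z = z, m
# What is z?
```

Answer: 13

Derivation:
Trace (tracking z):
q, m, z = (13, 21, 18)  # -> q = 13, m = 21, z = 18
q, m = (m, q)  # -> q = 21, m = 13
m, z = (z, m)  # -> m = 18, z = 13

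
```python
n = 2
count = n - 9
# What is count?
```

Answer: -7

Derivation:
Trace (tracking count):
n = 2  # -> n = 2
count = n - 9  # -> count = -7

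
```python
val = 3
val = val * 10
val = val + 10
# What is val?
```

Trace (tracking val):
val = 3  # -> val = 3
val = val * 10  # -> val = 30
val = val + 10  # -> val = 40

Answer: 40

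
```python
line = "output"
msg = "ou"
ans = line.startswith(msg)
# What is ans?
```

Trace (tracking ans):
line = 'output'  # -> line = 'output'
msg = 'ou'  # -> msg = 'ou'
ans = line.startswith(msg)  # -> ans = True

Answer: True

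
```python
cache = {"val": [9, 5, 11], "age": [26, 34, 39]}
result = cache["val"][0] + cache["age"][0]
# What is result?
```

Answer: 35

Derivation:
Trace (tracking result):
cache = {'val': [9, 5, 11], 'age': [26, 34, 39]}  # -> cache = {'val': [9, 5, 11], 'age': [26, 34, 39]}
result = cache['val'][0] + cache['age'][0]  # -> result = 35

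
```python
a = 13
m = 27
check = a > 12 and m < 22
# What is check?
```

Answer: False

Derivation:
Trace (tracking check):
a = 13  # -> a = 13
m = 27  # -> m = 27
check = a > 12 and m < 22  # -> check = False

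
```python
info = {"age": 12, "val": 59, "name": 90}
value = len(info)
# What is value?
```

Answer: 3

Derivation:
Trace (tracking value):
info = {'age': 12, 'val': 59, 'name': 90}  # -> info = {'age': 12, 'val': 59, 'name': 90}
value = len(info)  # -> value = 3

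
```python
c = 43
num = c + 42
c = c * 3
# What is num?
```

Answer: 85

Derivation:
Trace (tracking num):
c = 43  # -> c = 43
num = c + 42  # -> num = 85
c = c * 3  # -> c = 129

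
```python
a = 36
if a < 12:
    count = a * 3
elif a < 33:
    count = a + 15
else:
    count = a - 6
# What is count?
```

Answer: 30

Derivation:
Trace (tracking count):
a = 36  # -> a = 36
if a < 12:  # condition is False
elif a < 33:  # condition is False
else:
    count = a - 6  # -> count = 30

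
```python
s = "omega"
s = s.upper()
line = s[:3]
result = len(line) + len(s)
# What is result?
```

Trace (tracking result):
s = 'omega'  # -> s = 'omega'
s = s.upper()  # -> s = 'OMEGA'
line = s[:3]  # -> line = 'OME'
result = len(line) + len(s)  # -> result = 8

Answer: 8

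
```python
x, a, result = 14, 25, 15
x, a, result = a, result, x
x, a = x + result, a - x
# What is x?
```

Answer: 39

Derivation:
Trace (tracking x):
x, a, result = (14, 25, 15)  # -> x = 14, a = 25, result = 15
x, a, result = (a, result, x)  # -> x = 25, a = 15, result = 14
x, a = (x + result, a - x)  # -> x = 39, a = -10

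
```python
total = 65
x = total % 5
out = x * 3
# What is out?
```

Trace (tracking out):
total = 65  # -> total = 65
x = total % 5  # -> x = 0
out = x * 3  # -> out = 0

Answer: 0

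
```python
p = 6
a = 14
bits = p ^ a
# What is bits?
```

Trace (tracking bits):
p = 6  # -> p = 6
a = 14  # -> a = 14
bits = p ^ a  # -> bits = 8

Answer: 8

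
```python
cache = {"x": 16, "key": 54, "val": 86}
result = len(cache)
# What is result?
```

Trace (tracking result):
cache = {'x': 16, 'key': 54, 'val': 86}  # -> cache = {'x': 16, 'key': 54, 'val': 86}
result = len(cache)  # -> result = 3

Answer: 3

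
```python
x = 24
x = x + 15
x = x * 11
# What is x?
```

Trace (tracking x):
x = 24  # -> x = 24
x = x + 15  # -> x = 39
x = x * 11  # -> x = 429

Answer: 429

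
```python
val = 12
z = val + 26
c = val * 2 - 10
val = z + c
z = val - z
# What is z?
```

Answer: 14

Derivation:
Trace (tracking z):
val = 12  # -> val = 12
z = val + 26  # -> z = 38
c = val * 2 - 10  # -> c = 14
val = z + c  # -> val = 52
z = val - z  # -> z = 14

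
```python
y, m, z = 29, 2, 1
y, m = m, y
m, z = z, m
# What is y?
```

Answer: 2

Derivation:
Trace (tracking y):
y, m, z = (29, 2, 1)  # -> y = 29, m = 2, z = 1
y, m = (m, y)  # -> y = 2, m = 29
m, z = (z, m)  # -> m = 1, z = 29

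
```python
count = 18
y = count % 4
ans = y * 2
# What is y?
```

Trace (tracking y):
count = 18  # -> count = 18
y = count % 4  # -> y = 2
ans = y * 2  # -> ans = 4

Answer: 2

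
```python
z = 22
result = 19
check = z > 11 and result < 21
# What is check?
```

Trace (tracking check):
z = 22  # -> z = 22
result = 19  # -> result = 19
check = z > 11 and result < 21  # -> check = True

Answer: True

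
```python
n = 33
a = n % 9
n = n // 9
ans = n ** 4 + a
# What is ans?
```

Trace (tracking ans):
n = 33  # -> n = 33
a = n % 9  # -> a = 6
n = n // 9  # -> n = 3
ans = n ** 4 + a  # -> ans = 87

Answer: 87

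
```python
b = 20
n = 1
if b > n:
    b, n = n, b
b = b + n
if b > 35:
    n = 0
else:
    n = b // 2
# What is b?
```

Trace (tracking b):
b = 20  # -> b = 20
n = 1  # -> n = 1
if b > n:  # condition is True
    b, n = (n, b)  # -> b = 1, n = 20
b = b + n  # -> b = 21
if b > 35:  # condition is False
else:
    n = b // 2  # -> n = 10

Answer: 21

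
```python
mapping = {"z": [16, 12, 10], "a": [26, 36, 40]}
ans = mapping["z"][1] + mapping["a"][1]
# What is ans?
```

Trace (tracking ans):
mapping = {'z': [16, 12, 10], 'a': [26, 36, 40]}  # -> mapping = {'z': [16, 12, 10], 'a': [26, 36, 40]}
ans = mapping['z'][1] + mapping['a'][1]  # -> ans = 48

Answer: 48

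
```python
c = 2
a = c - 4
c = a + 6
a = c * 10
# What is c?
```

Trace (tracking c):
c = 2  # -> c = 2
a = c - 4  # -> a = -2
c = a + 6  # -> c = 4
a = c * 10  # -> a = 40

Answer: 4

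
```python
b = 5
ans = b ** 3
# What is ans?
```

Trace (tracking ans):
b = 5  # -> b = 5
ans = b ** 3  # -> ans = 125

Answer: 125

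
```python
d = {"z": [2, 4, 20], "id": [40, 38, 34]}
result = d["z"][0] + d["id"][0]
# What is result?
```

Answer: 42

Derivation:
Trace (tracking result):
d = {'z': [2, 4, 20], 'id': [40, 38, 34]}  # -> d = {'z': [2, 4, 20], 'id': [40, 38, 34]}
result = d['z'][0] + d['id'][0]  # -> result = 42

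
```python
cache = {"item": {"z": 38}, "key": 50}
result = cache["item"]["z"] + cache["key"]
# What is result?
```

Answer: 88

Derivation:
Trace (tracking result):
cache = {'item': {'z': 38}, 'key': 50}  # -> cache = {'item': {'z': 38}, 'key': 50}
result = cache['item']['z'] + cache['key']  # -> result = 88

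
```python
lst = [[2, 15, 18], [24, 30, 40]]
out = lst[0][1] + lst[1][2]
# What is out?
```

Trace (tracking out):
lst = [[2, 15, 18], [24, 30, 40]]  # -> lst = [[2, 15, 18], [24, 30, 40]]
out = lst[0][1] + lst[1][2]  # -> out = 55

Answer: 55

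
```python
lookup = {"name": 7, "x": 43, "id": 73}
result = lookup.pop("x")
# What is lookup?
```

Answer: {'name': 7, 'id': 73}

Derivation:
Trace (tracking lookup):
lookup = {'name': 7, 'x': 43, 'id': 73}  # -> lookup = {'name': 7, 'x': 43, 'id': 73}
result = lookup.pop('x')  # -> result = 43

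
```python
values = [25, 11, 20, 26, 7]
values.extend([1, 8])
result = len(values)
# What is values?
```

Trace (tracking values):
values = [25, 11, 20, 26, 7]  # -> values = [25, 11, 20, 26, 7]
values.extend([1, 8])  # -> values = [25, 11, 20, 26, 7, 1, 8]
result = len(values)  # -> result = 7

Answer: [25, 11, 20, 26, 7, 1, 8]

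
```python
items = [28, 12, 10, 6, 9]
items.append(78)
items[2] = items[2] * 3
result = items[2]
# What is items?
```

Trace (tracking items):
items = [28, 12, 10, 6, 9]  # -> items = [28, 12, 10, 6, 9]
items.append(78)  # -> items = [28, 12, 10, 6, 9, 78]
items[2] = items[2] * 3  # -> items = [28, 12, 30, 6, 9, 78]
result = items[2]  # -> result = 30

Answer: [28, 12, 30, 6, 9, 78]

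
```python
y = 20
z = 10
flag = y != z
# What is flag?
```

Answer: True

Derivation:
Trace (tracking flag):
y = 20  # -> y = 20
z = 10  # -> z = 10
flag = y != z  # -> flag = True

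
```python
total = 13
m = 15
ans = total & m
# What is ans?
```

Answer: 13

Derivation:
Trace (tracking ans):
total = 13  # -> total = 13
m = 15  # -> m = 15
ans = total & m  # -> ans = 13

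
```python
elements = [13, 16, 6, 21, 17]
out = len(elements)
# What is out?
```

Answer: 5

Derivation:
Trace (tracking out):
elements = [13, 16, 6, 21, 17]  # -> elements = [13, 16, 6, 21, 17]
out = len(elements)  # -> out = 5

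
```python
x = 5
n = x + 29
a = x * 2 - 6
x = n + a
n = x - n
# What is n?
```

Answer: 4

Derivation:
Trace (tracking n):
x = 5  # -> x = 5
n = x + 29  # -> n = 34
a = x * 2 - 6  # -> a = 4
x = n + a  # -> x = 38
n = x - n  # -> n = 4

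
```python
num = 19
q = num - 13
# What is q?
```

Answer: 6

Derivation:
Trace (tracking q):
num = 19  # -> num = 19
q = num - 13  # -> q = 6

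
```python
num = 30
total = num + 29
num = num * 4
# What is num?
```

Trace (tracking num):
num = 30  # -> num = 30
total = num + 29  # -> total = 59
num = num * 4  # -> num = 120

Answer: 120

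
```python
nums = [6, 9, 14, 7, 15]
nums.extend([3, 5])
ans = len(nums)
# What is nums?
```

Trace (tracking nums):
nums = [6, 9, 14, 7, 15]  # -> nums = [6, 9, 14, 7, 15]
nums.extend([3, 5])  # -> nums = [6, 9, 14, 7, 15, 3, 5]
ans = len(nums)  # -> ans = 7

Answer: [6, 9, 14, 7, 15, 3, 5]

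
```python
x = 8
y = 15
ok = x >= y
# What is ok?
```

Trace (tracking ok):
x = 8  # -> x = 8
y = 15  # -> y = 15
ok = x >= y  # -> ok = False

Answer: False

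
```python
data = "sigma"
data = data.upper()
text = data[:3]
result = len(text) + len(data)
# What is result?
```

Trace (tracking result):
data = 'sigma'  # -> data = 'sigma'
data = data.upper()  # -> data = 'SIGMA'
text = data[:3]  # -> text = 'SIG'
result = len(text) + len(data)  # -> result = 8

Answer: 8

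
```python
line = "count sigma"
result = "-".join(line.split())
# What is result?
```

Trace (tracking result):
line = 'count sigma'  # -> line = 'count sigma'
result = '-'.join(line.split())  # -> result = 'count-sigma'

Answer: 'count-sigma'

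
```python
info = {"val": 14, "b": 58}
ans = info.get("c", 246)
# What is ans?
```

Answer: 246

Derivation:
Trace (tracking ans):
info = {'val': 14, 'b': 58}  # -> info = {'val': 14, 'b': 58}
ans = info.get('c', 246)  # -> ans = 246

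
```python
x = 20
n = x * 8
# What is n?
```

Trace (tracking n):
x = 20  # -> x = 20
n = x * 8  # -> n = 160

Answer: 160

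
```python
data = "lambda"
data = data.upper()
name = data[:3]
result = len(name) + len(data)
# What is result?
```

Trace (tracking result):
data = 'lambda'  # -> data = 'lambda'
data = data.upper()  # -> data = 'LAMBDA'
name = data[:3]  # -> name = 'LAM'
result = len(name) + len(data)  # -> result = 9

Answer: 9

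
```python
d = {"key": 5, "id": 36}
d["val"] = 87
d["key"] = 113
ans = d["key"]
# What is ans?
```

Answer: 113

Derivation:
Trace (tracking ans):
d = {'key': 5, 'id': 36}  # -> d = {'key': 5, 'id': 36}
d['val'] = 87  # -> d = {'key': 5, 'id': 36, 'val': 87}
d['key'] = 113  # -> d = {'key': 113, 'id': 36, 'val': 87}
ans = d['key']  # -> ans = 113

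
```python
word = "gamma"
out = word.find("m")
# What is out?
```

Trace (tracking out):
word = 'gamma'  # -> word = 'gamma'
out = word.find('m')  # -> out = 2

Answer: 2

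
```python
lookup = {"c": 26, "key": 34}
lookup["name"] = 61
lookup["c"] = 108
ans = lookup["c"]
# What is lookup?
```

Answer: {'c': 108, 'key': 34, 'name': 61}

Derivation:
Trace (tracking lookup):
lookup = {'c': 26, 'key': 34}  # -> lookup = {'c': 26, 'key': 34}
lookup['name'] = 61  # -> lookup = {'c': 26, 'key': 34, 'name': 61}
lookup['c'] = 108  # -> lookup = {'c': 108, 'key': 34, 'name': 61}
ans = lookup['c']  # -> ans = 108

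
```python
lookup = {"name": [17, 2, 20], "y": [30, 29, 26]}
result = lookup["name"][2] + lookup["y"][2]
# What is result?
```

Answer: 46

Derivation:
Trace (tracking result):
lookup = {'name': [17, 2, 20], 'y': [30, 29, 26]}  # -> lookup = {'name': [17, 2, 20], 'y': [30, 29, 26]}
result = lookup['name'][2] + lookup['y'][2]  # -> result = 46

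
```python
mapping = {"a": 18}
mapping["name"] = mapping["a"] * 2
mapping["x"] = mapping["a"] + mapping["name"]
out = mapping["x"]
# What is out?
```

Answer: 54

Derivation:
Trace (tracking out):
mapping = {'a': 18}  # -> mapping = {'a': 18}
mapping['name'] = mapping['a'] * 2  # -> mapping = {'a': 18, 'name': 36}
mapping['x'] = mapping['a'] + mapping['name']  # -> mapping = {'a': 18, 'name': 36, 'x': 54}
out = mapping['x']  # -> out = 54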